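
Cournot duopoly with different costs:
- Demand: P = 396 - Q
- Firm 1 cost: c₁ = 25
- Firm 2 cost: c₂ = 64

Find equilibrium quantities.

q₁* = 136.67, q₂* = 97.67

Work:
Reaction: q₁ = (396 - 25 - q₂)/2
Reaction: q₂ = (396 - 64 - q₁)/2
Solve simultaneously:
q₁* = (396 - 2×25 + 64)/3 = 136.67
q₂* = (396 - 2×64 + 25)/3 = 97.67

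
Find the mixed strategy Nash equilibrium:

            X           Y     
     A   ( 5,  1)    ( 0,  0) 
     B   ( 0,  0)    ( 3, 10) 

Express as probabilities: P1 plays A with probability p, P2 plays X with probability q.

p = 0.9091, q = 0.375

Work:
Find probabilities that make opponent indifferent:
P2 chooses q to make P1 indifferent between A and B
P1 chooses p to make P2 indifferent between X and Y
Mixed NE: P1 plays (A: 0.9091, B: 0.0909), P2 plays (X: 0.375, Y: 0.625)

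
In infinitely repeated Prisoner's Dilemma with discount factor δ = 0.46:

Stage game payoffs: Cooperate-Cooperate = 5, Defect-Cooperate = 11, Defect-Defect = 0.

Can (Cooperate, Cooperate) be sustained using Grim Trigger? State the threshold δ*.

δ* = 0.5455; since δ = 0.46 < 0.5455, cooperation cannot be sustained

Work:
For Grim Trigger:
Cooperate forever: 5/(1-δ)
Defect then punished: 11 + 0·δ/(1-δ)
Need: 5/(1-δ) ≥ 11 + 0·δ/(1-δ)
Solving: δ ≥ (T-R)/(T-P) = (11-5)/(11-0) = 0.5455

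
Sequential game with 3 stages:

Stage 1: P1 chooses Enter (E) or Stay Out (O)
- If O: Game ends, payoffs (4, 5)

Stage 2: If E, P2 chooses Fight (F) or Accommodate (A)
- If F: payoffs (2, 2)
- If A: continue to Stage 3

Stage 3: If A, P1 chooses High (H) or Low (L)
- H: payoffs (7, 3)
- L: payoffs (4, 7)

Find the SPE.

SPE: (E, A, H); Outcome (7, 3)

Work:
Stage 3: P1 chooses H (7 vs 4)
Stage 2: P2: F->2, A->3 (anticipating H). Choose A
Stage 1: P1: O->4, E->7 (anticipating A, H). Choose E
SPE path: E -> A -> H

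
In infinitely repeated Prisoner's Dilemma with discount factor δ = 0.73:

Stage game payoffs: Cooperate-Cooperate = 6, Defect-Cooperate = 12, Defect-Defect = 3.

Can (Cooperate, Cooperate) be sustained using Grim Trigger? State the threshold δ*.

δ* = 0.6667; since δ = 0.73 ≥ 0.6667, cooperation can be sustained

Work:
For Grim Trigger:
Cooperate forever: 6/(1-δ)
Defect then punished: 12 + 3·δ/(1-δ)
Need: 6/(1-δ) ≥ 12 + 3·δ/(1-δ)
Solving: δ ≥ (T-R)/(T-P) = (12-6)/(12-3) = 0.6667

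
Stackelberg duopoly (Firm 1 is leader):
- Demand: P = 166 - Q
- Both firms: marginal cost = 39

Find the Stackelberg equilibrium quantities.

q₁* (leader) = 63.5, q₂* (follower) = 31.75

Work:
Follower's reaction: q₂ = (a - c - q₁)/2
Leader substitutes: π₁ = q₁·(a - q₁ - (a-c-q₁)/2 - c)
FOC: q₁* = (166 - 39)/2 = 63.50
Then: q₂* = (166 - 39 - 63.5)/2 = 31.75
Leader has first-mover advantage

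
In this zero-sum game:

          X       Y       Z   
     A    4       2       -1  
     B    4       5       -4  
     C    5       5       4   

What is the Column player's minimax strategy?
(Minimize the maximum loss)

Column should play Z, value = 4

Work:
Column player minimizes Row's maximum payoff:
Column X: max payoff to Row = 5
Column Y: max payoff to Row = 5
Column Z: max payoff to Row = 4
Minimum is 4, achieved by column Z.
Minimax strategy: Z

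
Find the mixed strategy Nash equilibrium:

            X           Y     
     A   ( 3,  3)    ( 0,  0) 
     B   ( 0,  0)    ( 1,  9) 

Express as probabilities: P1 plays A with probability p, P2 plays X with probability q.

p = 0.75, q = 0.25

Work:
Find probabilities that make opponent indifferent:
P2 chooses q to make P1 indifferent between A and B
P1 chooses p to make P2 indifferent between X and Y
Mixed NE: P1 plays (A: 0.75, B: 0.25), P2 plays (X: 0.25, Y: 0.75)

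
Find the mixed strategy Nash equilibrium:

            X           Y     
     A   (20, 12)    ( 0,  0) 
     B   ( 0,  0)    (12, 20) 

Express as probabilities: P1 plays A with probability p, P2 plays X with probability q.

p = 0.625, q = 0.375

Work:
Find probabilities that make opponent indifferent:
P2 chooses q to make P1 indifferent between A and B
P1 chooses p to make P2 indifferent between X and Y
Mixed NE: P1 plays (A: 0.625, B: 0.375), P2 plays (X: 0.375, Y: 0.625)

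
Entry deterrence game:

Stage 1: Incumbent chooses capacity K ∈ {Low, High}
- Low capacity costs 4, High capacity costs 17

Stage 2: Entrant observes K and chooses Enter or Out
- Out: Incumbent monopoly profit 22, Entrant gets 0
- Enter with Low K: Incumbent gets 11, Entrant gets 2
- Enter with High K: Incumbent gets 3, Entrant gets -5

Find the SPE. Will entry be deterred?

SPE: (Low, Enter|Low, Out|High); Entry not deterred. Incumbent net profit = 7, Entrant gets 2

Work:
After Low K: Entrant enters (2 > 0)
After High K: Entrant stays out (-5 < 0)
Incumbent: Low → 11−4=7, High → 22−17=5
Incumbent chooses Low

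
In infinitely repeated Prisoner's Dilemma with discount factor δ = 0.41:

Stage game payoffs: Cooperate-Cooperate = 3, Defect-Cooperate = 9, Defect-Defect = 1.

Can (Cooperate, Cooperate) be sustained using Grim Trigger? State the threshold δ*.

δ* = 0.75; since δ = 0.41 < 0.75, cooperation cannot be sustained

Work:
For Grim Trigger:
Cooperate forever: 3/(1-δ)
Defect then punished: 9 + 1·δ/(1-δ)
Need: 3/(1-δ) ≥ 9 + 1·δ/(1-δ)
Solving: δ ≥ (T-R)/(T-P) = (9-3)/(9-1) = 0.75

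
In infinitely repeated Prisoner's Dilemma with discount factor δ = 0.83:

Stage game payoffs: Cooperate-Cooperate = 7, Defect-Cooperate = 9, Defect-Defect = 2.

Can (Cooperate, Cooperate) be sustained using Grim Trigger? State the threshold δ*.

δ* = 0.2857; since δ = 0.83 ≥ 0.2857, cooperation can be sustained

Work:
For Grim Trigger:
Cooperate forever: 7/(1-δ)
Defect then punished: 9 + 2·δ/(1-δ)
Need: 7/(1-δ) ≥ 9 + 2·δ/(1-δ)
Solving: δ ≥ (T-R)/(T-P) = (9-7)/(9-2) = 0.2857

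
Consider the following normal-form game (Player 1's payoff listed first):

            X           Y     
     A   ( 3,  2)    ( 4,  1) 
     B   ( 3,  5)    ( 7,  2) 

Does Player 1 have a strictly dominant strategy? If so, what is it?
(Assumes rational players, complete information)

No strictly dominant strategy exists for Player 1

Work:
A strategy strictly dominates another if it gives a strictly higher payoff against every opponent action. Compare each pair of P1's strategies column-by-column:
  A vs B: [3 vs 3, 4 vs 7] → A does not strictly dominate B (column X: 3 ≤ 3)
  B vs A: [3 vs 3, 7 vs 4] → B does not strictly dominate A (column X: 3 ≤ 3)
No single strategy strictly dominates all others → no strictly dominant strategy.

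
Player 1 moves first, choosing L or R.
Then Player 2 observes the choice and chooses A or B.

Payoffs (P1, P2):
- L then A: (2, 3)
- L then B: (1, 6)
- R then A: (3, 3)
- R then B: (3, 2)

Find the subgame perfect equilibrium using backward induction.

P1 plays R, P2 plays B after L and A after R; Payoff (3, 3)

Work:
Backward induction:
After L: P2 chooses B → P1 gets 1
After R: P2 chooses A → P1 gets 3
P1 chooses R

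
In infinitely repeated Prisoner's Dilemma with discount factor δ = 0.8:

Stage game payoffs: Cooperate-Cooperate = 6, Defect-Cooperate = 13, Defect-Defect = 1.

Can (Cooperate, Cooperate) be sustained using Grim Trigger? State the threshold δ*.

δ* = 0.5833; since δ = 0.8 ≥ 0.5833, cooperation can be sustained

Work:
For Grim Trigger:
Cooperate forever: 6/(1-δ)
Defect then punished: 13 + 1·δ/(1-δ)
Need: 6/(1-δ) ≥ 13 + 1·δ/(1-δ)
Solving: δ ≥ (T-R)/(T-P) = (13-6)/(13-1) = 0.5833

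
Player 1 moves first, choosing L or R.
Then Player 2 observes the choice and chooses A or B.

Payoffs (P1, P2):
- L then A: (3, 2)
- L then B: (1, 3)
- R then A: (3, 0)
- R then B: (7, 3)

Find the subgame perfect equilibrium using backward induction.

P1 plays R, P2 plays B after L and B after R; Payoff (7, 3)

Work:
Backward induction:
After L: P2 chooses B → P1 gets 1
After R: P2 chooses B → P1 gets 7
P1 chooses R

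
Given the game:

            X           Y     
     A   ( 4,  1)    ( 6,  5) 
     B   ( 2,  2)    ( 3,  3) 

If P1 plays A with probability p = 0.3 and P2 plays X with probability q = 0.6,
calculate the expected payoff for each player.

E[P1] = 3.12, E[P2] = 2.46

Work:
E[P1] = p·q·π₁(A,X) + p·(1-q)·π₁(A,Y) + (1-p)·q·π₁(B,X) + (1-p)·(1-q)·π₁(B,Y)
= 0.3·0.6·4 + 0.3·0.4·6 + 0.7·0.6·2 + 0.7·0.4·3
= 3.12

E[P2] = 2.46 (similar calculation)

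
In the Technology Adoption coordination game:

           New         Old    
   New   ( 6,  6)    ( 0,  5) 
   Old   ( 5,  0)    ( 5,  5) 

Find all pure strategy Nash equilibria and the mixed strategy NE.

Pure NE: (New, New) and (Old, Old); Mixed NE: p = 0.8333, q = 0.8333

Work:
Check pure NE:
(New, New): (6, 6) - no unilateral deviation beneficial
(Old, Old): (5, 5) - no unilateral deviation beneficial
Mixed NE: P1 plays New with p = 0.8333, P2 plays New with q = 0.8333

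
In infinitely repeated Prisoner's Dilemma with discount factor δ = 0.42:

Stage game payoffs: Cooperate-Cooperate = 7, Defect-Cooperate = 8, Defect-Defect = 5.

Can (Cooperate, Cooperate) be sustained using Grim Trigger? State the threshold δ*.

δ* = 0.3333; since δ = 0.42 ≥ 0.3333, cooperation can be sustained

Work:
For Grim Trigger:
Cooperate forever: 7/(1-δ)
Defect then punished: 8 + 5·δ/(1-δ)
Need: 7/(1-δ) ≥ 8 + 5·δ/(1-δ)
Solving: δ ≥ (T-R)/(T-P) = (8-7)/(8-5) = 0.3333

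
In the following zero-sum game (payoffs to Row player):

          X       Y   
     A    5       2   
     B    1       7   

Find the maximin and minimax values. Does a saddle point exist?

Maximin = 2, Minimax = 5, Saddle: False

Work:
Row minimums: [2, 1] → maximin = 2
Column maximums: [5, 7] → minimax = 5
No saddle point (maximin ≠ minimax). Mixed strategy needed.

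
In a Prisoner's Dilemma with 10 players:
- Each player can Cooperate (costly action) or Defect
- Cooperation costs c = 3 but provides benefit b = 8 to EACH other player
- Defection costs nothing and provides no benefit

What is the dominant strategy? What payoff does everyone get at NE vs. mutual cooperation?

Dominant: Defect; NE payoff = 0; Coop payoff = 69

Work:
Defect dominates (saves cost c = 3, benefit to others is external)
NE: All defect → everyone gets 0
If all cooperate: each receives (9)×8 - 3 = 69
Social dilemma: 69 > 0 but NE gives 0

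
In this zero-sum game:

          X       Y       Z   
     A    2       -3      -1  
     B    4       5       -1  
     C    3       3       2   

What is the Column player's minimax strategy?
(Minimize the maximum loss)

Column should play Z, value = 2

Work:
Column player minimizes Row's maximum payoff:
Column X: max payoff to Row = 4
Column Y: max payoff to Row = 5
Column Z: max payoff to Row = 2
Minimum is 2, achieved by column Z.
Minimax strategy: Z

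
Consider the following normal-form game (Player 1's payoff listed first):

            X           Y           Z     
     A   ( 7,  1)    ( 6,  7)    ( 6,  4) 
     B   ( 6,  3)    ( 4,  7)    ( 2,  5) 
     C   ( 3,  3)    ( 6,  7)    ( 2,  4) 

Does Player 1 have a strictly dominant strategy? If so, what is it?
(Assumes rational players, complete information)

No strictly dominant strategy exists for Player 1

Work:
A strategy strictly dominates another if it gives a strictly higher payoff against every opponent action. Compare each pair of P1's strategies column-by-column:
  A vs B: [7 vs 6, 6 vs 4, 6 vs 2] → A strictly dominates B
  A vs C: [7 vs 3, 6 vs 6, 6 vs 2] → A does not strictly dominate C (column Y: 6 ≤ 6)
  B vs A: [6 vs 7, 4 vs 6, 2 vs 6] → B does not strictly dominate A (column X: 6 ≤ 7)
  B vs C: [6 vs 3, 4 vs 6, 2 vs 2] → B does not strictly dominate C (column Y: 4 ≤ 6)
  C vs A: [3 vs 7, 6 vs 6, 2 vs 6] → C does not strictly dominate A (column X: 3 ≤ 7)
  C vs B: [3 vs 6, 6 vs 4, 2 vs 2] → C does not strictly dominate B (column X: 3 ≤ 6)
No single strategy strictly dominates all others → no strictly dominant strategy.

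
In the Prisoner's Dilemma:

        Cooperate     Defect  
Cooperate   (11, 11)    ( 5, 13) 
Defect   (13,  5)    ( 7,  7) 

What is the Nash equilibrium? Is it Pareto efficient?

(Defect, Defect) is NE; not Pareto efficient

Work:
Defect dominates Cooperate for both players:
If P2 cooperates: Defect (13) > Cooperate (11)
If P2 defects: Defect (7) > Cooperate (5)
NE: (Defect, Defect) with payoff (7, 7)
But (Cooperate, Cooperate) = (11, 11) Pareto dominates (7, 7)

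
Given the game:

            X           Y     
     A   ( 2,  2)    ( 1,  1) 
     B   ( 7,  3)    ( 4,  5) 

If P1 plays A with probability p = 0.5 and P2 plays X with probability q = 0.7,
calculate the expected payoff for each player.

E[P1] = 3.9, E[P2] = 2.65

Work:
E[P1] = p·q·π₁(A,X) + p·(1-q)·π₁(A,Y) + (1-p)·q·π₁(B,X) + (1-p)·(1-q)·π₁(B,Y)
= 0.5·0.7·2 + 0.5·0.3·1 + 0.5·0.7·7 + 0.5·0.3·4
= 3.9

E[P2] = 2.65 (similar calculation)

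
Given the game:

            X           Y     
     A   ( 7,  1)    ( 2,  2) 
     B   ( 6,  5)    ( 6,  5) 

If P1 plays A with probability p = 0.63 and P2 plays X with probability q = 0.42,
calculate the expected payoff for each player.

E[P1] = 4.803, E[P2] = 2.8454

Work:
E[P1] = p·q·π₁(A,X) + p·(1-q)·π₁(A,Y) + (1-p)·q·π₁(B,X) + (1-p)·(1-q)·π₁(B,Y)
= 0.63·0.42·7 + 0.63·0.58·2 + 0.37·0.42·6 + 0.37·0.58·6
= 4.803

E[P2] = 2.8454 (similar calculation)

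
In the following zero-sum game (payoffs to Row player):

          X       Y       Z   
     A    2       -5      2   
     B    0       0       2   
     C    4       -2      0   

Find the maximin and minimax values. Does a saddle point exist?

Maximin = 0, Minimax = 0, Saddle: True

Work:
Row minimums: [-5, 0, -2] → maximin = 0
Column maximums: [4, 0, 2] → minimax = 0
Saddle point exists! Game value = 0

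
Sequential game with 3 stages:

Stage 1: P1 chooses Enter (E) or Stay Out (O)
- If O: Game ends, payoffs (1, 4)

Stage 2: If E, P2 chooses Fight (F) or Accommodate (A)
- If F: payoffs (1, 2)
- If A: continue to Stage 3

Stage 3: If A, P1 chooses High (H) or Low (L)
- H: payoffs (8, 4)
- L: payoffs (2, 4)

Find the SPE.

SPE: (E, A, H); Outcome (8, 4)

Work:
Stage 3: P1 chooses H (8 vs 2)
Stage 2: P2: F->2, A->4 (anticipating H). Choose A
Stage 1: P1: O->1, E->8 (anticipating A, H). Choose E
SPE path: E -> A -> H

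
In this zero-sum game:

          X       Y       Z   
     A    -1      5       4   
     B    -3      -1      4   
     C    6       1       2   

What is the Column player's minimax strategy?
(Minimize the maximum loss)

Column should play Z, value = 4

Work:
Column player minimizes Row's maximum payoff:
Column X: max payoff to Row = 6
Column Y: max payoff to Row = 5
Column Z: max payoff to Row = 4
Minimum is 4, achieved by column Z.
Minimax strategy: Z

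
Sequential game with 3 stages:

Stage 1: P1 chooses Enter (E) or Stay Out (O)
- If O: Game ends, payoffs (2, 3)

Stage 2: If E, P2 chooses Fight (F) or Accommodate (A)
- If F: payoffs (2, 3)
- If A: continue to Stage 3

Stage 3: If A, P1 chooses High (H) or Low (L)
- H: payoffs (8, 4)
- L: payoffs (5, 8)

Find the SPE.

SPE: (E, A, H); Outcome (8, 4)

Work:
Stage 3: P1 chooses H (8 vs 5)
Stage 2: P2: F->3, A->4 (anticipating H). Choose A
Stage 1: P1: O->2, E->8 (anticipating A, H). Choose E
SPE path: E -> A -> H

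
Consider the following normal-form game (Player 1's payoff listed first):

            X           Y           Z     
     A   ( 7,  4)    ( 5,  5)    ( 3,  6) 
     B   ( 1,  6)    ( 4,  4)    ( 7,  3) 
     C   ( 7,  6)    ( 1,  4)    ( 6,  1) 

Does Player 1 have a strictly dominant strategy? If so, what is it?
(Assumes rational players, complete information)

No strictly dominant strategy exists for Player 1

Work:
A strategy strictly dominates another if it gives a strictly higher payoff against every opponent action. Compare each pair of P1's strategies column-by-column:
  A vs B: [7 vs 1, 5 vs 4, 3 vs 7] → A does not strictly dominate B (column Z: 3 ≤ 7)
  A vs C: [7 vs 7, 5 vs 1, 3 vs 6] → A does not strictly dominate C (column X: 7 ≤ 7)
  B vs A: [1 vs 7, 4 vs 5, 7 vs 3] → B does not strictly dominate A (column X: 1 ≤ 7)
  B vs C: [1 vs 7, 4 vs 1, 7 vs 6] → B does not strictly dominate C (column X: 1 ≤ 7)
  C vs A: [7 vs 7, 1 vs 5, 6 vs 3] → C does not strictly dominate A (column X: 7 ≤ 7)
  C vs B: [7 vs 1, 1 vs 4, 6 vs 7] → C does not strictly dominate B (column Y: 1 ≤ 4)
No single strategy strictly dominates all others → no strictly dominant strategy.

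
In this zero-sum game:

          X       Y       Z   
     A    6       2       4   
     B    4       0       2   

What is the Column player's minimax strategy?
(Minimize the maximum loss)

Column should play Y, value = 2

Work:
Column player minimizes Row's maximum payoff:
Column X: max payoff to Row = 6
Column Y: max payoff to Row = 2
Column Z: max payoff to Row = 4
Minimum is 2, achieved by column Y.
Minimax strategy: Y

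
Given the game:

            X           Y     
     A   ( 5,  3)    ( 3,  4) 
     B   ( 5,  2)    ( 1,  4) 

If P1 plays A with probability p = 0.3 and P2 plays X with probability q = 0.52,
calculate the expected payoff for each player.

E[P1] = 3.368, E[P2] = 3.116

Work:
E[P1] = p·q·π₁(A,X) + p·(1-q)·π₁(A,Y) + (1-p)·q·π₁(B,X) + (1-p)·(1-q)·π₁(B,Y)
= 0.3·0.52·5 + 0.3·0.48·3 + 0.7·0.52·5 + 0.7·0.48·1
= 3.368

E[P2] = 3.116 (similar calculation)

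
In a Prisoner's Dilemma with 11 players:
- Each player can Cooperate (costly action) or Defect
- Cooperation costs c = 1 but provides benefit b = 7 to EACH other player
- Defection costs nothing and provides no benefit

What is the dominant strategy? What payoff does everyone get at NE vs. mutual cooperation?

Dominant: Defect; NE payoff = 0; Coop payoff = 69

Work:
Defect dominates (saves cost c = 1, benefit to others is external)
NE: All defect → everyone gets 0
If all cooperate: each receives (10)×7 - 1 = 69
Social dilemma: 69 > 0 but NE gives 0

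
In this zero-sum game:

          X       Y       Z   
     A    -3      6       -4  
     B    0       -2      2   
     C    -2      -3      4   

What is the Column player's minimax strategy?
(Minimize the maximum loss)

Column should play X, value = 0

Work:
Column player minimizes Row's maximum payoff:
Column X: max payoff to Row = 0
Column Y: max payoff to Row = 6
Column Z: max payoff to Row = 4
Minimum is 0, achieved by column X.
Minimax strategy: X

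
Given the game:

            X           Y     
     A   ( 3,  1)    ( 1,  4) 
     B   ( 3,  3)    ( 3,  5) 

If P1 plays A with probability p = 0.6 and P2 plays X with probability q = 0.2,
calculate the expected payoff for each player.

E[P1] = 2.04, E[P2] = 3.88

Work:
E[P1] = p·q·π₁(A,X) + p·(1-q)·π₁(A,Y) + (1-p)·q·π₁(B,X) + (1-p)·(1-q)·π₁(B,Y)
= 0.6·0.2·3 + 0.6·0.8·1 + 0.4·0.2·3 + 0.4·0.8·3
= 2.04

E[P2] = 3.88 (similar calculation)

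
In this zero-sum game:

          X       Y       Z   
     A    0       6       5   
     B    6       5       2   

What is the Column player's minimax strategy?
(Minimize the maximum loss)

Column should play Z, value = 5

Work:
Column player minimizes Row's maximum payoff:
Column X: max payoff to Row = 6
Column Y: max payoff to Row = 6
Column Z: max payoff to Row = 5
Minimum is 5, achieved by column Z.
Minimax strategy: Z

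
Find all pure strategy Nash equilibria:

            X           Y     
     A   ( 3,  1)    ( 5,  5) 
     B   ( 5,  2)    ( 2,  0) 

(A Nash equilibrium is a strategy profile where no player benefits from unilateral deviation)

Nash equilibrium: (A, Y), (B, X)

Work:
Best responses:
  P1 vs X: payoffs [3, 5] → best response B (payoff 5)
  P1 vs Y: payoffs [5, 2] → best response A (payoff 5)
  P2 vs A: payoffs [1, 5] → best response Y (payoff 5)
  P2 vs B: payoffs [2, 0] → best response X (payoff 2)
Mutual best responses: (A,Y), (B,X) → Nash equilibria.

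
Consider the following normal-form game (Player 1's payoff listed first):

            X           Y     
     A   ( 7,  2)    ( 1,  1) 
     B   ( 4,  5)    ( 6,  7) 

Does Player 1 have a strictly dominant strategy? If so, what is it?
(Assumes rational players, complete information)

No strictly dominant strategy exists for Player 1

Work:
A strategy strictly dominates another if it gives a strictly higher payoff against every opponent action. Compare each pair of P1's strategies column-by-column:
  A vs B: [7 vs 4, 1 vs 6] → A does not strictly dominate B (column Y: 1 ≤ 6)
  B vs A: [4 vs 7, 6 vs 1] → B does not strictly dominate A (column X: 4 ≤ 7)
No single strategy strictly dominates all others → no strictly dominant strategy.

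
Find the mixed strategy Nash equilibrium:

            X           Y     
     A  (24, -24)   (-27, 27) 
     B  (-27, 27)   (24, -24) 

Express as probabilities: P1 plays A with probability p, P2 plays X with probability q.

p = 0.5, q = 0.5

Work:
Find probabilities that make opponent indifferent:
P2 chooses q to make P1 indifferent between A and B
P1 chooses p to make P2 indifferent between X and Y
Mixed NE: P1 plays (A: 0.5, B: 0.5), P2 plays (X: 0.5, Y: 0.5)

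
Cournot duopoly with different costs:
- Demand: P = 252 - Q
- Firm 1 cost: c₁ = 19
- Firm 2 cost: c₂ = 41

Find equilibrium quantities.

q₁* = 85.0, q₂* = 63.0

Work:
Reaction: q₁ = (252 - 19 - q₂)/2
Reaction: q₂ = (252 - 41 - q₁)/2
Solve simultaneously:
q₁* = (252 - 2×19 + 41)/3 = 85.0
q₂* = (252 - 2×41 + 19)/3 = 63.0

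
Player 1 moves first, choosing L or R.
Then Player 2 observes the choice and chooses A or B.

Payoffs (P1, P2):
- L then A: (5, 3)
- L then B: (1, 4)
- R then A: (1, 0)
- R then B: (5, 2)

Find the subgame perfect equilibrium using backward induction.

P1 plays R, P2 plays B after L and B after R; Payoff (5, 2)

Work:
Backward induction:
After L: P2 chooses B → P1 gets 1
After R: P2 chooses B → P1 gets 5
P1 chooses R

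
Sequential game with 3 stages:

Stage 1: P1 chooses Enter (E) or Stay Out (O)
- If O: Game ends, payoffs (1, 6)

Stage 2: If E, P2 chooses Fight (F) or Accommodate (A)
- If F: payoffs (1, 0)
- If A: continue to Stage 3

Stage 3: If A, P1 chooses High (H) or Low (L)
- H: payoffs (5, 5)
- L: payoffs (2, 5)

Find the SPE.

SPE: (E, A, H); Outcome (5, 5)

Work:
Stage 3: P1 chooses H (5 vs 2)
Stage 2: P2: F->0, A->5 (anticipating H). Choose A
Stage 1: P1: O->1, E->5 (anticipating A, H). Choose E
SPE path: E -> A -> H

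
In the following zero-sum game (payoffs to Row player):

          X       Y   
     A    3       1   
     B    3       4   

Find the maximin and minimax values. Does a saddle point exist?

Maximin = 3, Minimax = 3, Saddle: True

Work:
Row minimums: [1, 3] → maximin = 3
Column maximums: [3, 4] → minimax = 3
Saddle point exists! Game value = 3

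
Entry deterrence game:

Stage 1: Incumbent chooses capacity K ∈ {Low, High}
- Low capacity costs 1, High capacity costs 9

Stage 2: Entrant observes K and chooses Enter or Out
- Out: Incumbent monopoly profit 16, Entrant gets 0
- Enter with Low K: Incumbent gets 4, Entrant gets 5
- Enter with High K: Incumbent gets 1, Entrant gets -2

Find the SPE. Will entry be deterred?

SPE: (High, Enter|Low, Out|High); Entry deterred. Incumbent net profit = 7

Work:
After Low K: Entrant enters (5 > 0)
After High K: Entrant stays out (-2 < 0)
Incumbent: Low → 4−1=3, High → 16−9=7
Incumbent chooses High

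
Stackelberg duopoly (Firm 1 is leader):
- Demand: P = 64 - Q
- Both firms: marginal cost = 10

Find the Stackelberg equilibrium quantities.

q₁* (leader) = 27.0, q₂* (follower) = 13.5

Work:
Follower's reaction: q₂ = (a - c - q₁)/2
Leader substitutes: π₁ = q₁·(a - q₁ - (a-c-q₁)/2 - c)
FOC: q₁* = (64 - 10)/2 = 27.00
Then: q₂* = (64 - 10 - 27.0)/2 = 13.50
Leader has first-mover advantage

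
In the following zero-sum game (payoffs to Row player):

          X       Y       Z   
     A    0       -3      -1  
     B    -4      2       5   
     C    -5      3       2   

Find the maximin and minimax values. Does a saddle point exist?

Maximin = -3, Minimax = 0, Saddle: False

Work:
Row minimums: [-3, -4, -5] → maximin = -3
Column maximums: [0, 3, 5] → minimax = 0
No saddle point (maximin ≠ minimax). Mixed strategy needed.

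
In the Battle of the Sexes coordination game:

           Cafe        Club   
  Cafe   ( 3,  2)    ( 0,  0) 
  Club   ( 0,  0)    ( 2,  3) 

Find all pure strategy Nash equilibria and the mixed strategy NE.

Pure NE: (Cafe, Cafe) and (Club, Club); Mixed NE: p = 0.6, q = 0.4

Work:
Check pure NE:
(Cafe, Cafe): (3, 2) - no unilateral deviation beneficial
(Club, Club): (2, 3) - no unilateral deviation beneficial
Mixed NE: P1 plays Cafe with p = 0.6, P2 plays Cafe with q = 0.4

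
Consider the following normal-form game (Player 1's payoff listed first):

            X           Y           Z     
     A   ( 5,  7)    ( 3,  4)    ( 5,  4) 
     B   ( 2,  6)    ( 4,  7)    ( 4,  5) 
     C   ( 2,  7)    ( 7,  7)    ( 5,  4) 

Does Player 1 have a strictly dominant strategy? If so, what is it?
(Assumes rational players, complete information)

No strictly dominant strategy exists for Player 1

Work:
A strategy strictly dominates another if it gives a strictly higher payoff against every opponent action. Compare each pair of P1's strategies column-by-column:
  A vs B: [5 vs 2, 3 vs 4, 5 vs 4] → A does not strictly dominate B (column Y: 3 ≤ 4)
  A vs C: [5 vs 2, 3 vs 7, 5 vs 5] → A does not strictly dominate C (column Y: 3 ≤ 7)
  B vs A: [2 vs 5, 4 vs 3, 4 vs 5] → B does not strictly dominate A (column X: 2 ≤ 5)
  B vs C: [2 vs 2, 4 vs 7, 4 vs 5] → B does not strictly dominate C (column X: 2 ≤ 2)
  C vs A: [2 vs 5, 7 vs 3, 5 vs 5] → C does not strictly dominate A (column X: 2 ≤ 5)
  C vs B: [2 vs 2, 7 vs 4, 5 vs 4] → C does not strictly dominate B (column X: 2 ≤ 2)
No single strategy strictly dominates all others → no strictly dominant strategy.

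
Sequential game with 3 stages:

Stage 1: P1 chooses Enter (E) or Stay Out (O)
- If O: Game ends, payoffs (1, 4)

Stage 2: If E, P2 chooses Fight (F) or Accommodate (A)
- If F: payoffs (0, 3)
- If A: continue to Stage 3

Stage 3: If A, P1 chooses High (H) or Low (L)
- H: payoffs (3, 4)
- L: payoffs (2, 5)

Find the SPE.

SPE: (E, A, H); Outcome (3, 4)

Work:
Stage 3: P1 chooses H (3 vs 2)
Stage 2: P2: F->3, A->4 (anticipating H). Choose A
Stage 1: P1: O->1, E->3 (anticipating A, H). Choose E
SPE path: E -> A -> H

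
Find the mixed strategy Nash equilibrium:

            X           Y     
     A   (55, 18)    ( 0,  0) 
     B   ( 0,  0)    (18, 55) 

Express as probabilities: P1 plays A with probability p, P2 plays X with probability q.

p = 0.7534, q = 0.2466

Work:
Find probabilities that make opponent indifferent:
P2 chooses q to make P1 indifferent between A and B
P1 chooses p to make P2 indifferent between X and Y
Mixed NE: P1 plays (A: 0.7534, B: 0.2466), P2 plays (X: 0.2466, Y: 0.7534)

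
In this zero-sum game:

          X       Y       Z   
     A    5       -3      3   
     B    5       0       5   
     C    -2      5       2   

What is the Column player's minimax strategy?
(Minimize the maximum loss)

Column should play X or Y or Z (all achieve the minimum), value = 5

Work:
Column player minimizes Row's maximum payoff:
Column X: max payoff to Row = 5
Column Y: max payoff to Row = 5
Column Z: max payoff to Row = 5
Minimum is 5, achieved by columns X, Y, Z (tied).
Each of X or Y or Z is a minimax strategy.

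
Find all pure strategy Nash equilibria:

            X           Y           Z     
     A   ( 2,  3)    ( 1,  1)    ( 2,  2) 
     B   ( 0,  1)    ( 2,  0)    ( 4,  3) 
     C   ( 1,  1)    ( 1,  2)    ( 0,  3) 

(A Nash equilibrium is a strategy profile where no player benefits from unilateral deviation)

Nash equilibrium: (A, X), (B, Z)

Work:
Best responses:
  P1 vs X: payoffs [2, 0, 1] → best response A (payoff 2)
  P1 vs Y: payoffs [1, 2, 1] → best response B (payoff 2)
  P1 vs Z: payoffs [2, 4, 0] → best response B (payoff 4)
  P2 vs A: payoffs [3, 1, 2] → best response X (payoff 3)
  P2 vs B: payoffs [1, 0, 3] → best response Z (payoff 3)
  P2 vs C: payoffs [1, 2, 3] → best response Z (payoff 3)
Mutual best responses: (A,X), (B,Z) → Nash equilibria.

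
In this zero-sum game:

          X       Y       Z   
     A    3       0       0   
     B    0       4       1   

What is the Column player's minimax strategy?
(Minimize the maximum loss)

Column should play Z, value = 1

Work:
Column player minimizes Row's maximum payoff:
Column X: max payoff to Row = 3
Column Y: max payoff to Row = 4
Column Z: max payoff to Row = 1
Minimum is 1, achieved by column Z.
Minimax strategy: Z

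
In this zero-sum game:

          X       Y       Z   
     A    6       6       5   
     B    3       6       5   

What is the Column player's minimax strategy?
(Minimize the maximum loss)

Column should play Z, value = 5

Work:
Column player minimizes Row's maximum payoff:
Column X: max payoff to Row = 6
Column Y: max payoff to Row = 6
Column Z: max payoff to Row = 5
Minimum is 5, achieved by column Z.
Minimax strategy: Z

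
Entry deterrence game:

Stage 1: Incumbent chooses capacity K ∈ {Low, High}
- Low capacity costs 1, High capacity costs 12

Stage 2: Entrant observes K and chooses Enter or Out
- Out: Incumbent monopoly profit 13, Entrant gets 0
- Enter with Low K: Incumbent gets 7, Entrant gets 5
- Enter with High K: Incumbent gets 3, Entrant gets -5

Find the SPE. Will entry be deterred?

SPE: (Low, Enter|Low, Out|High); Entry not deterred. Incumbent net profit = 6, Entrant gets 5

Work:
After Low K: Entrant enters (5 > 0)
After High K: Entrant stays out (-5 < 0)
Incumbent: Low → 7−1=6, High → 13−12=1
Incumbent chooses Low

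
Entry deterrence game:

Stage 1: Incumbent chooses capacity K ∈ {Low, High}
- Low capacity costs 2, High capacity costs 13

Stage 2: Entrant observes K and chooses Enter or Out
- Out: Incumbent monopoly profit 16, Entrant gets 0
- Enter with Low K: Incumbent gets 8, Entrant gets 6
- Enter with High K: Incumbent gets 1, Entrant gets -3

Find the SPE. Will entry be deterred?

SPE: (Low, Enter|Low, Out|High); Entry not deterred. Incumbent net profit = 6, Entrant gets 6

Work:
After Low K: Entrant enters (6 > 0)
After High K: Entrant stays out (-3 < 0)
Incumbent: Low → 8−2=6, High → 16−13=3
Incumbent chooses Low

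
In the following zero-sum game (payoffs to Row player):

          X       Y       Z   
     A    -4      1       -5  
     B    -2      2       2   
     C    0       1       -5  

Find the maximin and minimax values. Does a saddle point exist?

Maximin = -2, Minimax = 0, Saddle: False

Work:
Row minimums: [-5, -2, -5] → maximin = -2
Column maximums: [0, 2, 2] → minimax = 0
No saddle point (maximin ≠ minimax). Mixed strategy needed.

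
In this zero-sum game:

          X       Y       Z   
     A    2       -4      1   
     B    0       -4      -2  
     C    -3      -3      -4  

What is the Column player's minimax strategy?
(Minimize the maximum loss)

Column should play Y, value = -3

Work:
Column player minimizes Row's maximum payoff:
Column X: max payoff to Row = 2
Column Y: max payoff to Row = -3
Column Z: max payoff to Row = 1
Minimum is -3, achieved by column Y.
Minimax strategy: Y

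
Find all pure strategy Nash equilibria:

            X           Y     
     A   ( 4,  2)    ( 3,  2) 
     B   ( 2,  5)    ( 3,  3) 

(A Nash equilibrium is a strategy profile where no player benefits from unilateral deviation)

Nash equilibrium: (A, X), (A, Y)

Work:
Best responses:
  P1 vs X: payoffs [4, 2] → best response A (payoff 4)
  P1 vs Y: payoffs [3, 3] → best response A/B (payoff 3)
  P2 vs A: payoffs [2, 2] → best response X/Y (payoff 2)
  P2 vs B: payoffs [5, 3] → best response X (payoff 5)
Mutual best responses: (A,X), (A,Y) → Nash equilibria.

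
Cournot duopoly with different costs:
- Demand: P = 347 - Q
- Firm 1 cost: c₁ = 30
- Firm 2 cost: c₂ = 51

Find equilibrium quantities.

q₁* = 112.67, q₂* = 91.67

Work:
Reaction: q₁ = (347 - 30 - q₂)/2
Reaction: q₂ = (347 - 51 - q₁)/2
Solve simultaneously:
q₁* = (347 - 2×30 + 51)/3 = 112.67
q₂* = (347 - 2×51 + 30)/3 = 91.67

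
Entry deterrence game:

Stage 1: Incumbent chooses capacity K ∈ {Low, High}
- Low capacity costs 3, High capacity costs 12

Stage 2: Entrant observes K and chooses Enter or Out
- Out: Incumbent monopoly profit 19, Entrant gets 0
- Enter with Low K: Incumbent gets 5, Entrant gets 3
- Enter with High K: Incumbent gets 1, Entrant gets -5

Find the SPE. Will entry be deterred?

SPE: (High, Enter|Low, Out|High); Entry deterred. Incumbent net profit = 7

Work:
After Low K: Entrant enters (3 > 0)
After High K: Entrant stays out (-5 < 0)
Incumbent: Low → 5−3=2, High → 19−12=7
Incumbent chooses High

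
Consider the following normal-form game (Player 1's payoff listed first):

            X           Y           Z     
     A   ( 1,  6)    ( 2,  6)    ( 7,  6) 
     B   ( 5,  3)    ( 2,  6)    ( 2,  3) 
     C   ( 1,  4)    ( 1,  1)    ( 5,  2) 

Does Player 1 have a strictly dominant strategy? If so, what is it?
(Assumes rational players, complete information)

No strictly dominant strategy exists for Player 1

Work:
A strategy strictly dominates another if it gives a strictly higher payoff against every opponent action. Compare each pair of P1's strategies column-by-column:
  A vs B: [1 vs 5, 2 vs 2, 7 vs 2] → A does not strictly dominate B (column X: 1 ≤ 5)
  A vs C: [1 vs 1, 2 vs 1, 7 vs 5] → A does not strictly dominate C (column X: 1 ≤ 1)
  B vs A: [5 vs 1, 2 vs 2, 2 vs 7] → B does not strictly dominate A (column Y: 2 ≤ 2)
  B vs C: [5 vs 1, 2 vs 1, 2 vs 5] → B does not strictly dominate C (column Z: 2 ≤ 5)
  C vs A: [1 vs 1, 1 vs 2, 5 vs 7] → C does not strictly dominate A (column X: 1 ≤ 1)
  C vs B: [1 vs 5, 1 vs 2, 5 vs 2] → C does not strictly dominate B (column X: 1 ≤ 5)
No single strategy strictly dominates all others → no strictly dominant strategy.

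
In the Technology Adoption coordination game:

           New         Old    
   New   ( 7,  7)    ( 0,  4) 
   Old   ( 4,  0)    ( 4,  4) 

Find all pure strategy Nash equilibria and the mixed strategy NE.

Pure NE: (New, New) and (Old, Old); Mixed NE: p = 0.5714, q = 0.5714

Work:
Check pure NE:
(New, New): (7, 7) - no unilateral deviation beneficial
(Old, Old): (4, 4) - no unilateral deviation beneficial
Mixed NE: P1 plays New with p = 0.5714, P2 plays New with q = 0.5714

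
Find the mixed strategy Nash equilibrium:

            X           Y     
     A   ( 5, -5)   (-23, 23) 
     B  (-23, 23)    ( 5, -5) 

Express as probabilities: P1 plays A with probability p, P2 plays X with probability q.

p = 0.5, q = 0.5

Work:
Find probabilities that make opponent indifferent:
P2 chooses q to make P1 indifferent between A and B
P1 chooses p to make P2 indifferent between X and Y
Mixed NE: P1 plays (A: 0.5, B: 0.5), P2 plays (X: 0.5, Y: 0.5)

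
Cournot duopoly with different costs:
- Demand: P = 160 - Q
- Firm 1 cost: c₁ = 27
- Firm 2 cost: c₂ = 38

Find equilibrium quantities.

q₁* = 48.0, q₂* = 37.0

Work:
Reaction: q₁ = (160 - 27 - q₂)/2
Reaction: q₂ = (160 - 38 - q₁)/2
Solve simultaneously:
q₁* = (160 - 2×27 + 38)/3 = 48.0
q₂* = (160 - 2×38 + 27)/3 = 37.0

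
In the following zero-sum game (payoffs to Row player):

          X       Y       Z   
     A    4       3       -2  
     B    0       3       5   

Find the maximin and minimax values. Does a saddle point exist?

Maximin = 0, Minimax = 3, Saddle: False

Work:
Row minimums: [-2, 0] → maximin = 0
Column maximums: [4, 3, 5] → minimax = 3
No saddle point (maximin ≠ minimax). Mixed strategy needed.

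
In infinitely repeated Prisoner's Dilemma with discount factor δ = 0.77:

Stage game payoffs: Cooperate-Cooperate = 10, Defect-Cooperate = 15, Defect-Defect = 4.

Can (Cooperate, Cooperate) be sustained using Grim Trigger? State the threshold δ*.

δ* = 0.4545; since δ = 0.77 ≥ 0.4545, cooperation can be sustained

Work:
For Grim Trigger:
Cooperate forever: 10/(1-δ)
Defect then punished: 15 + 4·δ/(1-δ)
Need: 10/(1-δ) ≥ 15 + 4·δ/(1-δ)
Solving: δ ≥ (T-R)/(T-P) = (15-10)/(15-4) = 0.4545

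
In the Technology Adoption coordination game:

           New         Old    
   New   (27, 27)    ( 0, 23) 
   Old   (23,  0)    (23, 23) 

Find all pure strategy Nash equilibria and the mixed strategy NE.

Pure NE: (New, New) and (Old, Old); Mixed NE: p = 0.8519, q = 0.8519

Work:
Check pure NE:
(New, New): (27, 27) - no unilateral deviation beneficial
(Old, Old): (23, 23) - no unilateral deviation beneficial
Mixed NE: P1 plays New with p = 0.8519, P2 plays New with q = 0.8519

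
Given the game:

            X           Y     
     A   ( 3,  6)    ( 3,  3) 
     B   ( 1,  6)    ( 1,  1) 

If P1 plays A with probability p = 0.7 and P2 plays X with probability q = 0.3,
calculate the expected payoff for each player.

E[P1] = 2.4, E[P2] = 3.48

Work:
E[P1] = p·q·π₁(A,X) + p·(1-q)·π₁(A,Y) + (1-p)·q·π₁(B,X) + (1-p)·(1-q)·π₁(B,Y)
= 0.7·0.3·3 + 0.7·0.7·3 + 0.3·0.3·1 + 0.3·0.7·1
= 2.4

E[P2] = 3.48 (similar calculation)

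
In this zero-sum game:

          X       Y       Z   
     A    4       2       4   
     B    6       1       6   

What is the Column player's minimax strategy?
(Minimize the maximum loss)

Column should play Y, value = 2

Work:
Column player minimizes Row's maximum payoff:
Column X: max payoff to Row = 6
Column Y: max payoff to Row = 2
Column Z: max payoff to Row = 6
Minimum is 2, achieved by column Y.
Minimax strategy: Y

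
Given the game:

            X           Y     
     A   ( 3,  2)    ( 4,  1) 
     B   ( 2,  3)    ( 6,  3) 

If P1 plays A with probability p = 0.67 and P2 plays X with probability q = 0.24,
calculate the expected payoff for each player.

E[P1] = 4.1824, E[P2] = 1.8208

Work:
E[P1] = p·q·π₁(A,X) + p·(1-q)·π₁(A,Y) + (1-p)·q·π₁(B,X) + (1-p)·(1-q)·π₁(B,Y)
= 0.67·0.24·3 + 0.67·0.76·4 + 0.33·0.24·2 + 0.33·0.76·6
= 4.1824

E[P2] = 1.8208 (similar calculation)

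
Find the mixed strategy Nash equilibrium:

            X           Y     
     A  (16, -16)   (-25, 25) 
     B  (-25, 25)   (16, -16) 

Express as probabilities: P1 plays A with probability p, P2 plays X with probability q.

p = 0.5, q = 0.5

Work:
Find probabilities that make opponent indifferent:
P2 chooses q to make P1 indifferent between A and B
P1 chooses p to make P2 indifferent between X and Y
Mixed NE: P1 plays (A: 0.5, B: 0.5), P2 plays (X: 0.5, Y: 0.5)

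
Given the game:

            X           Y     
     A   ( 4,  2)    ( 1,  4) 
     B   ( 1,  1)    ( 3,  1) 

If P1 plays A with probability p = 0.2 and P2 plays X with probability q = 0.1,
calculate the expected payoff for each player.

E[P1] = 2.5, E[P2] = 1.56

Work:
E[P1] = p·q·π₁(A,X) + p·(1-q)·π₁(A,Y) + (1-p)·q·π₁(B,X) + (1-p)·(1-q)·π₁(B,Y)
= 0.2·0.1·4 + 0.2·0.9·1 + 0.8·0.1·1 + 0.8·0.9·3
= 2.5

E[P2] = 1.56 (similar calculation)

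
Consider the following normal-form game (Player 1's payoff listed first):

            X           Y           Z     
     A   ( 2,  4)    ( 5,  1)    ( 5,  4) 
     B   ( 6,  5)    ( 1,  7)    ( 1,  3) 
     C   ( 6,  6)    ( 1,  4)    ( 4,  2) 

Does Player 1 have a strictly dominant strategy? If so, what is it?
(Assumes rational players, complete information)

No strictly dominant strategy exists for Player 1

Work:
A strategy strictly dominates another if it gives a strictly higher payoff against every opponent action. Compare each pair of P1's strategies column-by-column:
  A vs B: [2 vs 6, 5 vs 1, 5 vs 1] → A does not strictly dominate B (column X: 2 ≤ 6)
  A vs C: [2 vs 6, 5 vs 1, 5 vs 4] → A does not strictly dominate C (column X: 2 ≤ 6)
  B vs A: [6 vs 2, 1 vs 5, 1 vs 5] → B does not strictly dominate A (column Y: 1 ≤ 5)
  B vs C: [6 vs 6, 1 vs 1, 1 vs 4] → B does not strictly dominate C (column X: 6 ≤ 6)
  C vs A: [6 vs 2, 1 vs 5, 4 vs 5] → C does not strictly dominate A (column Y: 1 ≤ 5)
  C vs B: [6 vs 6, 1 vs 1, 4 vs 1] → C does not strictly dominate B (column X: 6 ≤ 6)
No single strategy strictly dominates all others → no strictly dominant strategy.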